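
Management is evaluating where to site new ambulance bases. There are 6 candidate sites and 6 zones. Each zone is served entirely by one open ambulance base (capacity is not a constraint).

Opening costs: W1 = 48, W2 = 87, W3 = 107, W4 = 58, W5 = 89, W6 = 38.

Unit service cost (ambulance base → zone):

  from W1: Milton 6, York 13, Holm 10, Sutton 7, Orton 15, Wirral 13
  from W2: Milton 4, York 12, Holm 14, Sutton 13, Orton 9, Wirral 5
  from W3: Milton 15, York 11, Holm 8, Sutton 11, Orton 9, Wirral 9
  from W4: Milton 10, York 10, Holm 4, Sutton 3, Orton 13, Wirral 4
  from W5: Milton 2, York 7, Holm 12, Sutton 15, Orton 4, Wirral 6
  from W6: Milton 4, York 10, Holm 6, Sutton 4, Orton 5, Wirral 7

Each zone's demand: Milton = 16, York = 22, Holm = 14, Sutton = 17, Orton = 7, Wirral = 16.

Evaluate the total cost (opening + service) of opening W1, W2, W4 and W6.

Total cost: 721

Each zone is assigned to its cheapest site among the open ones.
{W1, W2, W4, W6}: Milton→W2 4·16=64, York→W4 10·22=220, Holm→W4 4·14=56, Sutton→W4 3·17=51, Orton→W6 5·7=35, Wirral→W4 4·16=64. Service 490; fixed 231; total 721.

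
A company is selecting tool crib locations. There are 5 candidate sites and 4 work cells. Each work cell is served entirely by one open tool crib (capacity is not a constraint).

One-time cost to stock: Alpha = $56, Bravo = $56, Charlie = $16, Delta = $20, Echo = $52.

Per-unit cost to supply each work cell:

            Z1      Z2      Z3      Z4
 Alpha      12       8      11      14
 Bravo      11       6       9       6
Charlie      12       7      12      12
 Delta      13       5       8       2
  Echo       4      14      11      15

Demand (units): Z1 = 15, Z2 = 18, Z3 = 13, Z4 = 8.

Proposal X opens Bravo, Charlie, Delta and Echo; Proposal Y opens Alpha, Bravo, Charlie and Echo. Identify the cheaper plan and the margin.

Proposal X: {Bravo, Charlie, Delta, Echo}: Z1→Echo 4·15=60, Z2→Delta 5·18=90, Z3→Delta 8·13=104, Z4→Delta 2·8=16. Service 270; fixed 144; total 414.
Proposal Y: {Alpha, Bravo, Charlie, Echo}: Z1→Echo 4·15=60, Z2→Bravo 6·18=108, Z3→Bravo 9·13=117, Z4→Bravo 6·8=48. Service 333; fixed 180; total 513.
Difference: |414 − 513| = 99.

Proposal X is cheaper by 99.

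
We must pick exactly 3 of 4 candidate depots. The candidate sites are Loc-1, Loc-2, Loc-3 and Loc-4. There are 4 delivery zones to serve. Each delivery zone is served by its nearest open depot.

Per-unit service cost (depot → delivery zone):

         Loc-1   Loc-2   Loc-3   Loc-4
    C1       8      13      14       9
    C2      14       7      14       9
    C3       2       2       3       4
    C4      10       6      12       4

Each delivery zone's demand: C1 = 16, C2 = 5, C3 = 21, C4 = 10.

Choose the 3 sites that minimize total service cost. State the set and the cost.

Choose Loc-1, Loc-2 and Loc-4; total service cost 245.

With exactly 3 open, each delivery zone uses its cheapest among the chosen.
{Loc-1, Loc-2, Loc-4}: C1→Loc-1 8·16=128, C2→Loc-2 7·5=35, C3→Loc-1 2·21=42, C4→Loc-4 4·10=40. Service cost 245.
{Loc-1, Loc-3, Loc-4}: service cost 255
{Loc-2, Loc-3, Loc-4}: service cost 261
Among all 4 size-3 choices, {Loc-1, Loc-2, Loc-4} is lowest.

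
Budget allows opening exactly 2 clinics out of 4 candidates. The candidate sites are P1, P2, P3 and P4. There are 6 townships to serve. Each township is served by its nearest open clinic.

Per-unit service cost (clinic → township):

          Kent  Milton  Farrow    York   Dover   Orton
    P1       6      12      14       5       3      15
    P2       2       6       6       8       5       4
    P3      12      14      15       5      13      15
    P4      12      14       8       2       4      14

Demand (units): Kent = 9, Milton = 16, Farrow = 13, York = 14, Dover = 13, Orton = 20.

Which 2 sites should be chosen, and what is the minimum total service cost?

Choose P2 and P4; total service cost 352.

With exactly 2 open, each township uses its cheapest among the chosen.
{P2, P4}: Kent→P2 2·9=18, Milton→P2 6·16=96, Farrow→P2 6·13=78, York→P4 2·14=28, Dover→P4 4·13=52, Orton→P2 4·20=80. Service cost 352.
{P1, P2}: service cost 381
{P2, P3}: service cost 407
Among all 6 size-2 choices, {P2, P4} is lowest.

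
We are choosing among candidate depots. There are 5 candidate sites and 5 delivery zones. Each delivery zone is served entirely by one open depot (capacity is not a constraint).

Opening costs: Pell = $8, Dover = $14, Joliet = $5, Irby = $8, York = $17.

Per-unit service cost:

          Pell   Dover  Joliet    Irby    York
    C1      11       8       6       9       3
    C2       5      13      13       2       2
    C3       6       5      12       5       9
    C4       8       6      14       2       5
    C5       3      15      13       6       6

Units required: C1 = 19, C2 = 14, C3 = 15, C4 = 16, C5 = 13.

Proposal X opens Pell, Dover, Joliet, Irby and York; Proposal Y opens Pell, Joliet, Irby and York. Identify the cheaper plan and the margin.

Proposal X: {Pell, Dover, Joliet, Irby, York}: C1→York 3·19=57, C2→Irby 2·14=28, C3→Dover 5·15=75, C4→Irby 2·16=32, C5→Pell 3·13=39. Service 231; fixed 52; total 283.
Proposal Y: {Pell, Joliet, Irby, York}: C1→York 3·19=57, C2→Irby 2·14=28, C3→Irby 5·15=75, C4→Irby 2·16=32, C5→Pell 3·13=39. Service 231; fixed 38; total 269.
Difference: |283 − 269| = 14.

Proposal Y is cheaper by 14.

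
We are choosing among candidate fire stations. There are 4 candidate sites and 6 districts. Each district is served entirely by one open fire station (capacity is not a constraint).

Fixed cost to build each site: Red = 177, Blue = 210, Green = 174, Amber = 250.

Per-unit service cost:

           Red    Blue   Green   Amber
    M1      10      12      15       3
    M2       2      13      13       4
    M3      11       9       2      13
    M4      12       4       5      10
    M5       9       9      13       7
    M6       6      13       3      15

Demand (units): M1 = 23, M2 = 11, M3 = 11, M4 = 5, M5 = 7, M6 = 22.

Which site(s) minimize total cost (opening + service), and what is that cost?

For any fixed open set, each district goes to its cheapest open site; total = fixed + service.
{Green, Amber}: M1→Amber 3·23=69, M2→Amber 4·11=44, M3→Green 2·11=22, M4→Green 5·5=25, M5→Amber 7·7=49, M6→Green 3·22=66. Service 275; fixed 424; total 699.
{Red, Green}: service 428 + fixed 351 = 779
{Red}: M1→Red 10·23=230, M2→Red 2·11=22, M3→Red 11·11=121, M4→Red 12·5=60, M5→Red 9·7=63, M6→Red 6·22=132. Service 628; fixed 177; total 805.
{Red, Blue, Green, Amber}: service 248 + fixed 811 = 1059
No other subset beats 699.

Open Green and Amber; minimum total cost 699.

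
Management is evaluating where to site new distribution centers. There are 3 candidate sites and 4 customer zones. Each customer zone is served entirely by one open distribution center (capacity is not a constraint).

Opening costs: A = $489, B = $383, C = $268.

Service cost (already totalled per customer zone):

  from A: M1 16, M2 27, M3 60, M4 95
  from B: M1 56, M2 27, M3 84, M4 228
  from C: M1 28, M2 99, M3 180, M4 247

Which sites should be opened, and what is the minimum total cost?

Open A only; minimum total cost 687.

For any fixed open set, each customer zone goes to its cheapest open site; total = fixed + service.
{A}: M1→A 16, M2→A 27, M3→A 60, M4→A 95. Service 198; fixed 489; total 687.
{B}: service 395 + fixed 383 = 778
{C}: M1→C 28, M2→C 99, M3→C 180, M4→C 247. Service 554; fixed 268; total 822.
{A, B, C}: service 198 + fixed 1140 = 1338
No other subset beats 687.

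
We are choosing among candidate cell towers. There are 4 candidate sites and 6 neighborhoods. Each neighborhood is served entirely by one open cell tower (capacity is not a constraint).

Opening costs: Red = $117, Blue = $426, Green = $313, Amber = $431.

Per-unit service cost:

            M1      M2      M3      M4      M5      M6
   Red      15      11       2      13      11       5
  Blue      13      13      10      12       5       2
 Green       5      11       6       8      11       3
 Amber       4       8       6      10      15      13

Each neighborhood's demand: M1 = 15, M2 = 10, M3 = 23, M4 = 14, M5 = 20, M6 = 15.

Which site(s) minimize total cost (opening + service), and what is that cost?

For any fixed open set, each neighborhood goes to its cheapest open site; total = fixed + service.
{Red}: M1→Red 15·15=225, M2→Red 11·10=110, M3→Red 2·23=46, M4→Red 13·14=182, M5→Red 11·20=220, M6→Red 5·15=75. Service 858; fixed 117; total 975.
{Green}: service 700 + fixed 313 = 1013
{Red, Green}: M1→Green 5·15=75, M2→Red 11·10=110, M3→Red 2·23=46, M4→Green 8·14=112, M5→Red 11·20=220, M6→Green 3·15=45. Service 608; fixed 430; total 1038.
{Red, Blue, Green, Amber}: service 428 + fixed 1287 = 1715
No other subset beats 975.

Open Red only; minimum total cost 975.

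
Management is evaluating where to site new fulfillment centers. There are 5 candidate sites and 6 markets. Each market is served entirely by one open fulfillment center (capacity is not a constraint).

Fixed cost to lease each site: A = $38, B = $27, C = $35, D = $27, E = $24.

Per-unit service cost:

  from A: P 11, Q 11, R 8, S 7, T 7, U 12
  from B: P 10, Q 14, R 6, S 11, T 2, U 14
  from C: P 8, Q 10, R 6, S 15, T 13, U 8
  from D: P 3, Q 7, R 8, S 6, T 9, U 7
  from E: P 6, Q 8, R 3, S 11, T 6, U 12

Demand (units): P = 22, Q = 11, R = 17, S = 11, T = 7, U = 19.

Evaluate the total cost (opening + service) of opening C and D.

Each market is assigned to its cheapest site among the open ones.
{C, D}: P→D 3·22=66, Q→D 7·11=77, R→C 6·17=102, S→D 6·11=66, T→D 9·7=63, U→D 7·19=133. Service 507; fixed 62; total 569.

Total cost: 569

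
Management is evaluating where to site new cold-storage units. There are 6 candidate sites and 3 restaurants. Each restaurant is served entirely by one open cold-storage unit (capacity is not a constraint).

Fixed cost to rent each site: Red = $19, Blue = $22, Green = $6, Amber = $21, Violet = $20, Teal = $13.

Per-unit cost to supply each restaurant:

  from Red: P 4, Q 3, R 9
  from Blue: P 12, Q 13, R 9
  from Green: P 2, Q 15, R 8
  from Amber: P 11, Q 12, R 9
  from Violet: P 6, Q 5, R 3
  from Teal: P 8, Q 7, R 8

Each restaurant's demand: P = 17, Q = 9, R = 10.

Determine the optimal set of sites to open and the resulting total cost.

For any fixed open set, each restaurant goes to its cheapest open site; total = fixed + service.
{Green, Violet}: P→Green 2·17=34, Q→Violet 5·9=45, R→Violet 3·10=30. Service 109; fixed 26; total 135.
{Red, Green, Violet}: P→Green 2·17=34, Q→Red 3·9=27, R→Violet 3·10=30. Service 91; fixed 45; total 136.
{Green, Violet, Teal}: service 109 + fixed 39 = 148
{Red, Blue, Green, Amber, Violet, Teal}: service 91 + fixed 101 = 192
No other subset beats 135.

Open Green and Violet; minimum total cost 135.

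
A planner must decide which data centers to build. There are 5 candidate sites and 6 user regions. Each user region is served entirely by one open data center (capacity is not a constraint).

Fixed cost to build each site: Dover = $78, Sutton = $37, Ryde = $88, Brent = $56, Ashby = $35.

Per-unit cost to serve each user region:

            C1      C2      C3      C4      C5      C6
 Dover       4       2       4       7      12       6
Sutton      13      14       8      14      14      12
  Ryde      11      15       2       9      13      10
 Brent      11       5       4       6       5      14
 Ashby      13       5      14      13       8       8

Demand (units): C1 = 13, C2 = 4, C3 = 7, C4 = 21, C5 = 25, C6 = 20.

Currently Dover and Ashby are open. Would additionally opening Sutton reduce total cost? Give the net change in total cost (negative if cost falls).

Current service cost with {Dover, Ashby}: 555.
Adding Sutton: each user region re-picks its cheapest; new service cost 555, saving 0.
Extra fixed cost: 37. Net change = 37 − 0 = 37.
(Totals: 668 → 705.)

No — net change +37 (cost rises by 37).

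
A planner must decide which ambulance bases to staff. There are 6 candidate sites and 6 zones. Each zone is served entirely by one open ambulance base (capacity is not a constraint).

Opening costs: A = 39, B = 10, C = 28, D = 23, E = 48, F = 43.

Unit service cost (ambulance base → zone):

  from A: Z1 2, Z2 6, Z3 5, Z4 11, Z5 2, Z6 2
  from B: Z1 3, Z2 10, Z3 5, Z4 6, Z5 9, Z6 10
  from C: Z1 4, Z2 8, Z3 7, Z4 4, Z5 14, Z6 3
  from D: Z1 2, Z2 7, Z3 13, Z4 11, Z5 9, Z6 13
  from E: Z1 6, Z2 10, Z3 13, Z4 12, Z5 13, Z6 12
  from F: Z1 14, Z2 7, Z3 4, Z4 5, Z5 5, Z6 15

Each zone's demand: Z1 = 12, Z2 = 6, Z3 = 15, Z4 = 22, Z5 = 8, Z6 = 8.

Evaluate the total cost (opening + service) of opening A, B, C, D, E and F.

Total cost: 431

Each zone is assigned to its cheapest site among the open ones.
{A, B, C, D, E, F}: Z1→A 2·12=24, Z2→A 6·6=36, Z3→F 4·15=60, Z4→C 4·22=88, Z5→A 2·8=16, Z6→A 2·8=16. Service 240; fixed 191; total 431.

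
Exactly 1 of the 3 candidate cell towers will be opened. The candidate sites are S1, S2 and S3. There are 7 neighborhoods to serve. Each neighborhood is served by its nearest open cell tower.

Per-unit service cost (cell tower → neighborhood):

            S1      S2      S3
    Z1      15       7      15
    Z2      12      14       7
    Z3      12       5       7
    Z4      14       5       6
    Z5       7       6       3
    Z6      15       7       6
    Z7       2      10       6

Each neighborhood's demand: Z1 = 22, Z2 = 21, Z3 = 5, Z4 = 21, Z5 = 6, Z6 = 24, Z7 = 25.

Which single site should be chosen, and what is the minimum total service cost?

With exactly 1 open, each neighborhood uses its cheapest among the chosen.
{S3}: Z1→S3 15·22=330, Z2→S3 7·21=147, Z3→S3 7·5=35, Z4→S3 6·21=126, Z5→S3 3·6=18, Z6→S3 6·24=144, Z7→S3 6·25=150. Service cost 950.
{S2}: service cost 1032
{S1}: service cost 1388
Among all 3 size-1 choices, {S3} is lowest.

Choose S3 only; total service cost 950.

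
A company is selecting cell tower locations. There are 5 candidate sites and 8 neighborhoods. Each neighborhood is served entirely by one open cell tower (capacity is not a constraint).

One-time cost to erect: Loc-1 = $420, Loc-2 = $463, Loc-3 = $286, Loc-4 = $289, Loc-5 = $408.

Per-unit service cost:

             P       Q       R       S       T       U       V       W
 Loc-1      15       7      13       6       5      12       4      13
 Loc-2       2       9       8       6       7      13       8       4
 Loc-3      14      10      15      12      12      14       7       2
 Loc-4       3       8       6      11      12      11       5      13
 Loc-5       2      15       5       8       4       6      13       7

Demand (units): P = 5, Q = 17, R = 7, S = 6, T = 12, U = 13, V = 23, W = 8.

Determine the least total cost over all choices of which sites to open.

For any fixed open set, each neighborhood goes to its cheapest open site; total = fixed + service.
{Loc-4}: P→Loc-4 3·5=15, Q→Loc-4 8·17=136, R→Loc-4 6·7=42, S→Loc-4 11·6=66, T→Loc-4 12·12=144, U→Loc-4 11·13=143, V→Loc-4 5·23=115, W→Loc-4 13·8=104. Service 765; fixed 289; total 1054.
{Loc-1}: P→Loc-1 15·5=75, Q→Loc-1 7·17=119, R→Loc-1 13·7=91, S→Loc-1 6·6=36, T→Loc-1 5·12=60, U→Loc-1 12·13=156, V→Loc-1 4·23=92, W→Loc-1 13·8=104. Service 733; fixed 420; total 1153.
{Loc-2}: P→Loc-2 2·5=10, Q→Loc-2 9·17=153, R→Loc-2 8·7=56, S→Loc-2 6·6=36, T→Loc-2 7·12=84, U→Loc-2 13·13=169, V→Loc-2 8·23=184, W→Loc-2 4·8=32. Service 724; fixed 463; total 1187.
{Loc-1, Loc-2, Loc-3, Loc-4, Loc-5}: service 434 + fixed 1866 = 2300
No other subset beats 1054.

Minimum total cost: 1054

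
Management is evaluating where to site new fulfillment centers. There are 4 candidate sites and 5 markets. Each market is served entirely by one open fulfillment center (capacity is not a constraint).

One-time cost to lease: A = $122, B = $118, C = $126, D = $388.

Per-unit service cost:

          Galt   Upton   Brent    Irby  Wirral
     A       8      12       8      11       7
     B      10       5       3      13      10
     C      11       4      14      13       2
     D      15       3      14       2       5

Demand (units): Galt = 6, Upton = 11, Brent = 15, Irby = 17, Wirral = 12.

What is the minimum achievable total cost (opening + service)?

For any fixed open set, each market goes to its cheapest open site; total = fixed + service.
{B}: Galt→B 10·6=60, Upton→B 5·11=55, Brent→B 3·15=45, Irby→B 13·17=221, Wirral→B 10·12=120. Service 501; fixed 118; total 619.
{B, C}: service 394 + fixed 244 = 638
{A, B}: service 419 + fixed 240 = 659
{A, B, C, D}: service 184 + fixed 754 = 938
(All 15 nonempty subsets were checked; B only is lowest.)

Minimum total cost: 619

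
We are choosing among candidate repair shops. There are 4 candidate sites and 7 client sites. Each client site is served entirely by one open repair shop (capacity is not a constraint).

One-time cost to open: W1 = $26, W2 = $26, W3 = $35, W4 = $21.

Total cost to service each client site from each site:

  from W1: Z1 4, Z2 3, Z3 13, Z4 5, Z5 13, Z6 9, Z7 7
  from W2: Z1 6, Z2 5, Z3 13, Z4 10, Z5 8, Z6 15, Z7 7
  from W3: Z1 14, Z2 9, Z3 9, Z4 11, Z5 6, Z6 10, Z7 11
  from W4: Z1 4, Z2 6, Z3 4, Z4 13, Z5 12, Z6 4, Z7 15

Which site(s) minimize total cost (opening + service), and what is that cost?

For any fixed open set, each client site goes to its cheapest open site; total = fixed + service.
{W4}: Z1→W4 4, Z2→W4 6, Z3→W4 4, Z4→W4 13, Z5→W4 12, Z6→W4 4, Z7→W4 15. Service 58; fixed 21; total 79.
{W1}: service 54 + fixed 26 = 80
{W1, W4}: Z1→W1 4, Z2→W1 3, Z3→W4 4, Z4→W1 5, Z5→W4 12, Z6→W4 4, Z7→W1 7. Service 39; fixed 47; total 86.
{W1, W2, W3, W4}: service 33 + fixed 108 = 141
(All 15 nonempty subsets were checked; W4 only is lowest.)

Open W4 only; minimum total cost 79.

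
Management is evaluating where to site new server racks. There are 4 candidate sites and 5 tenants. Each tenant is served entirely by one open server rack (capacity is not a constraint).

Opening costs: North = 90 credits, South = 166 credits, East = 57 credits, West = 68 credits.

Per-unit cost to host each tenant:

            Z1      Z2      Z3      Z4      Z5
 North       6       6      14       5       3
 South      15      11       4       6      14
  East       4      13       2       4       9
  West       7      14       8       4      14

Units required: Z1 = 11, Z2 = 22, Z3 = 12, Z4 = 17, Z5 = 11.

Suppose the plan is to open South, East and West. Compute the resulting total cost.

Each tenant is assigned to its cheapest site among the open ones.
{South, East, West}: Z1→East 4·11=44, Z2→South 11·22=242, Z3→East 2·12=24, Z4→East 4·17=68, Z5→East 9·11=99. Service 477; fixed 291; total 768.

Total cost: 768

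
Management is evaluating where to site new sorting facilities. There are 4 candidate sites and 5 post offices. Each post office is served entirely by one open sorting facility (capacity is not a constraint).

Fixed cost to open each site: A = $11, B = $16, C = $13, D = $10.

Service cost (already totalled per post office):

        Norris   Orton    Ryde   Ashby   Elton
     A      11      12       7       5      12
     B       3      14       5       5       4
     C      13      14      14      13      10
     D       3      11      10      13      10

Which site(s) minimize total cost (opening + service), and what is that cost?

Open B only; minimum total cost 47.

For any fixed open set, each post office goes to its cheapest open site; total = fixed + service.
{B}: Norris→B 3, Orton→B 14, Ryde→B 5, Ashby→B 5, Elton→B 4. Service 31; fixed 16; total 47.
{B, D}: Norris→B 3, Orton→D 11, Ryde→B 5, Ashby→B 5, Elton→B 4. Service 28; fixed 26; total 54.
{A, B}: service 29 + fixed 27 = 56
{A, B, C, D}: Norris→B 3, Orton→D 11, Ryde→B 5, Ashby→A 5, Elton→B 4. Service 28; fixed 50; total 78.
(All 15 nonempty subsets were checked; B only is lowest.)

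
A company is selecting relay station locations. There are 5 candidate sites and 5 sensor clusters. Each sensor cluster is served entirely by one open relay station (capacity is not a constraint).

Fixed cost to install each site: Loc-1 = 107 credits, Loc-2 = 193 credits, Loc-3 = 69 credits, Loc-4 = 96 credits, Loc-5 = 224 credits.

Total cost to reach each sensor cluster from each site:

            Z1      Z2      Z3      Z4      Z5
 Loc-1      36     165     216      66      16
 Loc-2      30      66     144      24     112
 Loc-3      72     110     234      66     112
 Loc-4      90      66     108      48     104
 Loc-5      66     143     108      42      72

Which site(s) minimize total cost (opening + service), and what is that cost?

For any fixed open set, each sensor cluster goes to its cheapest open site; total = fixed + service.
{Loc-1, Loc-4}: Z1→Loc-1 36, Z2→Loc-4 66, Z3→Loc-4 108, Z4→Loc-4 48, Z5→Loc-1 16. Service 274; fixed 203; total 477.
{Loc-4}: service 416 + fixed 96 = 512
{Loc-1, Loc-3, Loc-4}: service 274 + fixed 272 = 546
{Loc-1, Loc-2, Loc-3, Loc-4, Loc-5}: Z1→Loc-2 30, Z2→Loc-2 66, Z3→Loc-4 108, Z4→Loc-2 24, Z5→Loc-1 16. Service 244; fixed 689; total 933.
No other subset beats 477.

Open Loc-1 and Loc-4; minimum total cost 477.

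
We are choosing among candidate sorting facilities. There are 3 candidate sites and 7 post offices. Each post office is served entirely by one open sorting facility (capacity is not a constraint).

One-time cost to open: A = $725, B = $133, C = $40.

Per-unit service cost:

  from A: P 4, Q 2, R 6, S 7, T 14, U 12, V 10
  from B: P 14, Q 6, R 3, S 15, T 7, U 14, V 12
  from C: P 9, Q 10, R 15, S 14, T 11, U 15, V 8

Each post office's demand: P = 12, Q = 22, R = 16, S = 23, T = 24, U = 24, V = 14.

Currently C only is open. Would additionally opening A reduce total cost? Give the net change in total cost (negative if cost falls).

Current service cost with {C}: 1626.
Adding A: each post office re-picks its cheapest; new service cost 1013, saving 613.
Extra fixed cost: 725. Net change = 725 − 613 = 112.
(Totals: 1666 → 1778.)

No — net change +112 (cost rises by 112).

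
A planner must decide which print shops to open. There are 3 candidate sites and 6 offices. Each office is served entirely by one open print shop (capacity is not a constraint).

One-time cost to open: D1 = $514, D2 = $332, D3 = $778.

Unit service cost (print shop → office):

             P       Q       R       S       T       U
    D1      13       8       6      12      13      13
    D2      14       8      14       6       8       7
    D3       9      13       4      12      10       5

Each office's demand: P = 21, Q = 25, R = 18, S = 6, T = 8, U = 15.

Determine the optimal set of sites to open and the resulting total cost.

For any fixed open set, each office goes to its cheapest open site; total = fixed + service.
{D2}: P→D2 14·21=294, Q→D2 8·25=200, R→D2 14·18=252, S→D2 6·6=36, T→D2 8·8=64, U→D2 7·15=105. Service 951; fixed 332; total 1283.
{D1}: P→D1 13·21=273, Q→D1 8·25=200, R→D1 6·18=108, S→D1 12·6=72, T→D1 13·8=104, U→D1 13·15=195. Service 952; fixed 514; total 1466.
{D3}: P→D3 9·21=189, Q→D3 13·25=325, R→D3 4·18=72, S→D3 12·6=72, T→D3 10·8=80, U→D3 5·15=75. Service 813; fixed 778; total 1591.
{D1, D2, D3}: service 636 + fixed 1624 = 2260
(All 7 nonempty subsets were checked; D2 only is lowest.)

Open D2 only; minimum total cost 1283.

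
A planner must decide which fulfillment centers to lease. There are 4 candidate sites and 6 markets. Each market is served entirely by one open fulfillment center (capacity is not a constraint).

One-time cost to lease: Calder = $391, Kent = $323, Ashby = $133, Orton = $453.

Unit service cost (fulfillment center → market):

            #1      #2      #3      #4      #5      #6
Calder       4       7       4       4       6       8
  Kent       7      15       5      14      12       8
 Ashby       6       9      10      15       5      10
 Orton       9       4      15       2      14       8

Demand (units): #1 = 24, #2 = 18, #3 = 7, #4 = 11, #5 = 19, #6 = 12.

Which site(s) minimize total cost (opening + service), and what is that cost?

For any fixed open set, each market goes to its cheapest open site; total = fixed + service.
{Ashby}: #1→Ashby 6·24=144, #2→Ashby 9·18=162, #3→Ashby 10·7=70, #4→Ashby 15·11=165, #5→Ashby 5·19=95, #6→Ashby 10·12=120. Service 756; fixed 133; total 889.
{Calder}: #1→Calder 4·24=96, #2→Calder 7·18=126, #3→Calder 4·7=28, #4→Calder 4·11=44, #5→Calder 6·19=114, #6→Calder 8·12=96. Service 504; fixed 391; total 895.
{Calder, Ashby}: service 485 + fixed 524 = 1009
{Calder, Kent, Ashby, Orton}: #1→Calder 4·24=96, #2→Orton 4·18=72, #3→Calder 4·7=28, #4→Orton 2·11=22, #5→Ashby 5·19=95, #6→Calder 8·12=96. Service 409; fixed 1300; total 1709.
No other subset beats 889.

Open Ashby only; minimum total cost 889.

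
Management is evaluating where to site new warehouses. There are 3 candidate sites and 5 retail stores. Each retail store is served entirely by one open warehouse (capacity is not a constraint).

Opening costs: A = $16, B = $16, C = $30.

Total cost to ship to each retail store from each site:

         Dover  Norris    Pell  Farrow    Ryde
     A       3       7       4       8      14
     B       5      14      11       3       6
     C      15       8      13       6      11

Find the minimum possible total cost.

For any fixed open set, each retail store goes to its cheapest open site; total = fixed + service.
{A}: Dover→A 3, Norris→A 7, Pell→A 4, Farrow→A 8, Ryde→A 14. Service 36; fixed 16; total 52.
{A, B}: Dover→A 3, Norris→A 7, Pell→A 4, Farrow→B 3, Ryde→B 6. Service 23; fixed 32; total 55.
{B}: service 39 + fixed 16 = 55
{A, B, C}: service 23 + fixed 62 = 85
No other subset beats 52.

Minimum total cost: 52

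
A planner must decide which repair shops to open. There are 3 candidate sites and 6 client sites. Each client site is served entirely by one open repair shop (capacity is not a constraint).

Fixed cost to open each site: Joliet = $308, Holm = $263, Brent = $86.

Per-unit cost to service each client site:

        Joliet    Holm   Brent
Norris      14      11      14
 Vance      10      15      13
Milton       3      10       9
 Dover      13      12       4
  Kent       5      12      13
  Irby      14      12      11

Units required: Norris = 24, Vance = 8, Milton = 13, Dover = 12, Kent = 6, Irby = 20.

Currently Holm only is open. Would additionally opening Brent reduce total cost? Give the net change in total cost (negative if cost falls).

Yes — net change −59 (cost falls by 59).

Current service cost with {Holm}: 970.
Adding Brent: each client site re-picks its cheapest; new service cost 825, saving 145.
Extra fixed cost: 86. Net change = 86 − 145 = -59.
(Totals: 1233 → 1174.)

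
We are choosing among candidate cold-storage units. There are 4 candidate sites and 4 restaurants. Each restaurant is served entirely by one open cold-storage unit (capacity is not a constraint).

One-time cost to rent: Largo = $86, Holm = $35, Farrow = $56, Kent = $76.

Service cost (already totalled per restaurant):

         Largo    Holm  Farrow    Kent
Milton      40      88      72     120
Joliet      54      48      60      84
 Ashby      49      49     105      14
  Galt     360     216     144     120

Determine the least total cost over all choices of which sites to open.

For any fixed open set, each restaurant goes to its cheapest open site; total = fixed + service.
{Holm, Kent}: Milton→Holm 88, Joliet→Holm 48, Ashby→Kent 14, Galt→Kent 120. Service 270; fixed 111; total 381.
{Largo, Kent}: service 228 + fixed 162 = 390
{Farrow, Kent}: Milton→Farrow 72, Joliet→Farrow 60, Ashby→Kent 14, Galt→Kent 120. Service 266; fixed 132; total 398.
{Largo, Holm, Farrow, Kent}: service 222 + fixed 253 = 475
(All 15 nonempty subsets were checked; Holm and Kent is lowest.)

Minimum total cost: 381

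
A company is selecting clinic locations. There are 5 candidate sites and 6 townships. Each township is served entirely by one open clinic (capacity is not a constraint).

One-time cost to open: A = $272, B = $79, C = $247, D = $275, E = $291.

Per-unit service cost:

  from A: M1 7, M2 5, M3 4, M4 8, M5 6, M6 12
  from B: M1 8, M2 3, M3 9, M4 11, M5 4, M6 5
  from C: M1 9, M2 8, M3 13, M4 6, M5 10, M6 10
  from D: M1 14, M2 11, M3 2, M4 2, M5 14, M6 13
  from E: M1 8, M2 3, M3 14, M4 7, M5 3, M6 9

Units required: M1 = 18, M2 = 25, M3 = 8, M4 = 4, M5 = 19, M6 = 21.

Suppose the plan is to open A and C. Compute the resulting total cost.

Each township is assigned to its cheapest site among the open ones.
{A, C}: M1→A 7·18=126, M2→A 5·25=125, M3→A 4·8=32, M4→C 6·4=24, M5→A 6·19=114, M6→C 10·21=210. Service 631; fixed 519; total 1150.

Total cost: 1150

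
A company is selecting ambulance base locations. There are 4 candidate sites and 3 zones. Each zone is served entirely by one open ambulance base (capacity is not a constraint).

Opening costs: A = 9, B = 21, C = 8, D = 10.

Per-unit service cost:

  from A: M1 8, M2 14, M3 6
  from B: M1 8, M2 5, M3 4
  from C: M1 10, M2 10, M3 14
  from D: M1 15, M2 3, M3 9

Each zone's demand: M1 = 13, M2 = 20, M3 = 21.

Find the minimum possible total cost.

For any fixed open set, each zone goes to its cheapest open site; total = fixed + service.
{B, D}: M1→B 8·13=104, M2→D 3·20=60, M3→B 4·21=84. Service 248; fixed 31; total 279.
{B, C, D}: service 248 + fixed 39 = 287
{A, B, D}: M1→A 8·13=104, M2→D 3·20=60, M3→B 4·21=84. Service 248; fixed 40; total 288.
{A, B, C, D}: M1→A 8·13=104, M2→D 3·20=60, M3→B 4·21=84. Service 248; fixed 48; total 296.
(All 15 nonempty subsets were checked; B and D is lowest.)

Minimum total cost: 279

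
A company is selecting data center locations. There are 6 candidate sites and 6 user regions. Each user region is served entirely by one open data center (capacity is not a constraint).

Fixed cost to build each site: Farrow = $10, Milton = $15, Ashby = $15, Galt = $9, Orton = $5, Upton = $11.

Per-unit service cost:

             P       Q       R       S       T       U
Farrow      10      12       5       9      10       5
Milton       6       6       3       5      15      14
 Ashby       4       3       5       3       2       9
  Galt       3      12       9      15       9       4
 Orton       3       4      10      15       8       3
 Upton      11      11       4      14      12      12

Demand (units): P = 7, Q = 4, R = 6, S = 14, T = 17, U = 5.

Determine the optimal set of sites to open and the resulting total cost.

For any fixed open set, each user region goes to its cheapest open site; total = fixed + service.
{Ashby, Orton}: P→Orton 3·7=21, Q→Ashby 3·4=12, R→Ashby 5·6=30, S→Ashby 3·14=42, T→Ashby 2·17=34, U→Orton 3·5=15. Service 154; fixed 20; total 174.
{Milton, Ashby, Orton}: P→Orton 3·7=21, Q→Ashby 3·4=12, R→Milton 3·6=18, S→Ashby 3·14=42, T→Ashby 2·17=34, U→Orton 3·5=15. Service 142; fixed 35; total 177.
{Ashby, Orton, Upton}: service 148 + fixed 31 = 179
{Farrow, Milton, Ashby, Galt, Orton, Upton}: service 142 + fixed 65 = 207
No other subset beats 174.

Open Ashby and Orton; minimum total cost 174.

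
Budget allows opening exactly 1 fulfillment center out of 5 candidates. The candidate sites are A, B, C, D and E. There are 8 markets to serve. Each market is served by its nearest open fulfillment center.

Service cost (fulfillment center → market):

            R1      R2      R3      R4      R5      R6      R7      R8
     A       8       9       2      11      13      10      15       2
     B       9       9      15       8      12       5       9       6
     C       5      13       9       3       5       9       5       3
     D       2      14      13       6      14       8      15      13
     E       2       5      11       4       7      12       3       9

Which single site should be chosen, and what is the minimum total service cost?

With exactly 1 open, each market uses its cheapest among the chosen.
{C}: R1→C 5, R2→C 13, R3→C 9, R4→C 3, R5→C 5, R6→C 9, R7→C 5, R8→C 3. Service cost 52.
{E}: service cost 53
{A}: service cost 70
Among all 5 size-1 choices, {C} is lowest.

Choose C only; total service cost 52.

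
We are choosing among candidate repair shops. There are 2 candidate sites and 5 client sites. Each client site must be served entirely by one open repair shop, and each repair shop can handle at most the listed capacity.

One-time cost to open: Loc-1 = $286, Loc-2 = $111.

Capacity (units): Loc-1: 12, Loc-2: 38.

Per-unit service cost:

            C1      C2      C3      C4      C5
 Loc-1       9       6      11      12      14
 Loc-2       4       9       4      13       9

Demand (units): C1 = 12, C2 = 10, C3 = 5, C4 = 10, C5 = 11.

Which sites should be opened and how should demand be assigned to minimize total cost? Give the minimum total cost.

Open {Loc-1, Loc-2}: C1→Loc-2 4·12=48, C2→Loc-1 6·10=60, C3→Loc-2 4·5=20, C4→Loc-2 13·10=130, C5→Loc-2 9·11=99.
Loads: Loc-1 carries 10/12, Loc-2 carries 38/38. Service 357; fixed 397; total 754.
Next best feasible plan costs 774.

Minimum total cost: 754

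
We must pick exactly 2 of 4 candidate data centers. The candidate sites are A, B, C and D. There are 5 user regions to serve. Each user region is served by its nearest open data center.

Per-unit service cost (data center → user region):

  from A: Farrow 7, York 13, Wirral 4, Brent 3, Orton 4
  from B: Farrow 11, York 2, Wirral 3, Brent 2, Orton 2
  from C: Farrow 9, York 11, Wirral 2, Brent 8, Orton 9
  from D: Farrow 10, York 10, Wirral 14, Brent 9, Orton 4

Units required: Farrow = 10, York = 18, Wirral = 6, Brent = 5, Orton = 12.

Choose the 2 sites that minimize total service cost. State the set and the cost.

With exactly 2 open, each user region uses its cheapest among the chosen.
{A, B}: Farrow→A 7·10=70, York→B 2·18=36, Wirral→B 3·6=18, Brent→B 2·5=10, Orton→B 2·12=24. Service cost 158.
{B, C}: service cost 172
{B, D}: service cost 188
Among all 6 size-2 choices, {A, B} is lowest.

Choose A and B; total service cost 158.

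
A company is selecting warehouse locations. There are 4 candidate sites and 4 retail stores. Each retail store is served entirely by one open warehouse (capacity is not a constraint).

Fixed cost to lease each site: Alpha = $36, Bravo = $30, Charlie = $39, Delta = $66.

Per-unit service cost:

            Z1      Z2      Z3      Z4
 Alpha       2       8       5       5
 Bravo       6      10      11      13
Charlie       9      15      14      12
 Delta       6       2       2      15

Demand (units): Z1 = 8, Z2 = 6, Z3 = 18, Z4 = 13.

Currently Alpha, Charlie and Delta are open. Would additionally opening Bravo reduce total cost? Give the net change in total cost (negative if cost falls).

Current service cost with {Alpha, Charlie, Delta}: 129.
Adding Bravo: each retail store re-picks its cheapest; new service cost 129, saving 0.
Extra fixed cost: 30. Net change = 30 − 0 = 30.
(Totals: 270 → 300.)

No — net change +30 (cost rises by 30).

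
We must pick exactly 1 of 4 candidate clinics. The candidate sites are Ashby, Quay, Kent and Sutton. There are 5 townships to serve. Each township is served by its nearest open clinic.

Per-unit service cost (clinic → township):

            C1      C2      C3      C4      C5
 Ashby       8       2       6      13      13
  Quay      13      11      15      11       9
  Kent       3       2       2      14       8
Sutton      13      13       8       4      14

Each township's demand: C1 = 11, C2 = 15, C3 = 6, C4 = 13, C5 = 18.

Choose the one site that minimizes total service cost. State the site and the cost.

Choose Kent only; total service cost 401.

With exactly 1 open, each township uses its cheapest among the chosen.
{Kent}: C1→Kent 3·11=33, C2→Kent 2·15=30, C3→Kent 2·6=12, C4→Kent 14·13=182, C5→Kent 8·18=144. Service cost 401.
{Ashby}: service cost 557
{Sutton}: service cost 690
Among all 4 size-1 choices, {Kent} is lowest.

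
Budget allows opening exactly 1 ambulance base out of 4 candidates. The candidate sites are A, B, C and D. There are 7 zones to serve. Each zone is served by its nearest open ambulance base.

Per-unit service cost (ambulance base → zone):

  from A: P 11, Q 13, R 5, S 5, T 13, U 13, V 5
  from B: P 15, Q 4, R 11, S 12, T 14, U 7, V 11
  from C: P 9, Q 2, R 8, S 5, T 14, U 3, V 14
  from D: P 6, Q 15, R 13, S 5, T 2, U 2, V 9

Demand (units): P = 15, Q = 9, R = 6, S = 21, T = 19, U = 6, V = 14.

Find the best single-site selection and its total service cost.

With exactly 1 open, each zone uses its cheapest among the chosen.
{D}: P→D 6·15=90, Q→D 15·9=135, R→D 13·6=78, S→D 5·21=105, T→D 2·19=38, U→D 2·6=12, V→D 9·14=126. Service cost 584.
{C}: service cost 786
{A}: service cost 812
Among all 4 size-1 choices, {D} is lowest.

Choose D only; total service cost 584.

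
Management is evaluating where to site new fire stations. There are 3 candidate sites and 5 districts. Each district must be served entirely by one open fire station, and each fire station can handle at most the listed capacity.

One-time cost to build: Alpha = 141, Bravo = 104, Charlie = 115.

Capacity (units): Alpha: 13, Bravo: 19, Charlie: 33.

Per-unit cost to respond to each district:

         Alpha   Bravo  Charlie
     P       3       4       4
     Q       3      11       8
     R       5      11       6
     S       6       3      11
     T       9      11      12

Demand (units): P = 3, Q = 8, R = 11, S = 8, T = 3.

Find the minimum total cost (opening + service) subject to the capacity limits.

Minimum total cost: 381

Open {Charlie}: P→Charlie 4·3=12, Q→Charlie 8·8=64, R→Charlie 6·11=66, S→Charlie 11·8=88, T→Charlie 12·3=36.
Loads: Charlie carries 33/33. Service 266; fixed 115; total 381.
Next best feasible plan costs 418.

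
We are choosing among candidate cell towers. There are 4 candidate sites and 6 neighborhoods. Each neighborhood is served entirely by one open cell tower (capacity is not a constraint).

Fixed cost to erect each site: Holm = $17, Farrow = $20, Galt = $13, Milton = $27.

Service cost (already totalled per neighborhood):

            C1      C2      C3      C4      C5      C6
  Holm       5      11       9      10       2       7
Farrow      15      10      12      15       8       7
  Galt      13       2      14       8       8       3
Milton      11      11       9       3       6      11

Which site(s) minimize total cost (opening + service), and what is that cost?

Open Holm and Galt; minimum total cost 59.

For any fixed open set, each neighborhood goes to its cheapest open site; total = fixed + service.
{Holm, Galt}: C1→Holm 5, C2→Galt 2, C3→Holm 9, C4→Galt 8, C5→Holm 2, C6→Galt 3. Service 29; fixed 30; total 59.
{Holm}: service 44 + fixed 17 = 61
{Galt}: C1→Galt 13, C2→Galt 2, C3→Galt 14, C4→Galt 8, C5→Galt 8, C6→Galt 3. Service 48; fixed 13; total 61.
{Holm, Farrow, Galt, Milton}: C1→Holm 5, C2→Galt 2, C3→Holm 9, C4→Milton 3, C5→Holm 2, C6→Galt 3. Service 24; fixed 77; total 101.
No other subset beats 59.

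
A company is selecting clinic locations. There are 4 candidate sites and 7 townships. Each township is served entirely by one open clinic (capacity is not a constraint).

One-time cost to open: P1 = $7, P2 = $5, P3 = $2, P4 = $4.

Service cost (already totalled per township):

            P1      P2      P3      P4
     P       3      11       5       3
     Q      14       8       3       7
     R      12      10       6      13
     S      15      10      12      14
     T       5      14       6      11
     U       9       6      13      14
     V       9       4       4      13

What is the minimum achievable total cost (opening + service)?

For any fixed open set, each township goes to its cheapest open site; total = fixed + service.
{P2, P3}: P→P3 5, Q→P3 3, R→P3 6, S→P2 10, T→P3 6, U→P2 6, V→P2 4. Service 40; fixed 7; total 47.
{P2, P3, P4}: service 38 + fixed 11 = 49
{P1, P2, P3}: P→P1 3, Q→P3 3, R→P3 6, S→P2 10, T→P1 5, U→P2 6, V→P2 4. Service 37; fixed 14; total 51.
{P1, P2, P3, P4}: service 37 + fixed 18 = 55
No other subset beats 47.

Minimum total cost: 47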